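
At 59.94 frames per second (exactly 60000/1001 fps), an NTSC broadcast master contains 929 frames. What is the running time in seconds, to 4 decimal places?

15.4988 seconds

Running time = 929 × 1001/60000 = 929929/60000 s ≈ 15.4988 s.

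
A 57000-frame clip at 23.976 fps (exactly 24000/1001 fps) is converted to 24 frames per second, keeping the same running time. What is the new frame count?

Target frames = source frames × (target rate / source rate) = 57000 × (24)/(24000/1001) = 57000 × 1001/1000 = 57057.

57057 frames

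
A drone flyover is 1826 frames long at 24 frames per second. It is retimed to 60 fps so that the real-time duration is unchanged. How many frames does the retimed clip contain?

Frames at target rate = 1826 × (60) / (24) = 4565.

4565 frames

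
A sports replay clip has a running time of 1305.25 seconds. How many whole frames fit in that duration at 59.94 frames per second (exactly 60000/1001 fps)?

Frames = 1305.25 × 60000/1001 = 78315000/1001 ≈ 78236.7632.
Complete frames: 78236.

78236 frames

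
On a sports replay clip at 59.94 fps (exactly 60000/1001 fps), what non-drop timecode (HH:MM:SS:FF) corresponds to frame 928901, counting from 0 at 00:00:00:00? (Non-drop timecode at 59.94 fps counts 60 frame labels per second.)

04:18:01:41

928901 ÷ 60 = 15481 full seconds, remainder 41 frames.
15481 s = 4 h 18 min 1 s.
Timecode: 04:18:01:41.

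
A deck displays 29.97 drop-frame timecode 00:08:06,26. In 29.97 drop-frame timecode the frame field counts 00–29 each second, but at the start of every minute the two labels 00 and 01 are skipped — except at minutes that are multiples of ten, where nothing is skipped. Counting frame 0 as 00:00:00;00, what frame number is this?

Complete 10-minute blocks: 0, each 17982 frames → 0.
Remaining 8 whole minutes in the current block: 1800 + 7 × 1798 = 14386 frames.
Within the current minute: 6 × 30 + 26 − 2 = 204 (labels ;00/;01 skipped at this minute). Total = 0 + 14386 + 204 = 14590.

14590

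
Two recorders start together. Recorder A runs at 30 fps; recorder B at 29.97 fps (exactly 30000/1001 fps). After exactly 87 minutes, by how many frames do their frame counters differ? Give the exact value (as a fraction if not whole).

87 min = 5220 s.
A emits 30 × 5220 = 156600 frames; B emits 30000/1001 × 5220 = 156600000/1001.
Difference = 156600/1001 frames (≈ 156.4436); B is behind A.

156600/1001 frames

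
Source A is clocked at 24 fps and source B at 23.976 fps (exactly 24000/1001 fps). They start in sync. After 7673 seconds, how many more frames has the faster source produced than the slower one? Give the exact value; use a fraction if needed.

A emits 24 × 7673 = 184152 frames; B emits 24000/1001 × 7673 = 184152000/1001.
Difference = 184152/1001 frames (≈ 183.9680); B is behind A.

184152/1001 frames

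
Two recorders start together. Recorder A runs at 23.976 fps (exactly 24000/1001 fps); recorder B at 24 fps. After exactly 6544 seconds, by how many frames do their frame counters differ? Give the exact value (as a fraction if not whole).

157056/1001 frames

A emits 24000/1001 × 6544 = 157056000/1001 frames; B emits 24 × 6544 = 157056.
Difference = 157056/1001 frames (≈ 156.8991); B is ahead of A.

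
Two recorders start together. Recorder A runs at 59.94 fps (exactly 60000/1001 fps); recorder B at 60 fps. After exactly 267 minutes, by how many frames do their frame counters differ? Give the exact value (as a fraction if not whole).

267 min = 16020 s.
A emits 60000/1001 × 16020 = 961200000/1001 frames; B emits 60 × 16020 = 961200.
Difference = 961200/1001 frames (≈ 960.2398); B is ahead of A.

961200/1001 frames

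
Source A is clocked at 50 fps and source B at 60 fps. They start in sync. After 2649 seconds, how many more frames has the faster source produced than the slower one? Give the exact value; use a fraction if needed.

A emits 50 × 2649 = 132450 frames; B emits 60 × 2649 = 158940.
Difference = 26490 frames; B is ahead of A.

26490 frames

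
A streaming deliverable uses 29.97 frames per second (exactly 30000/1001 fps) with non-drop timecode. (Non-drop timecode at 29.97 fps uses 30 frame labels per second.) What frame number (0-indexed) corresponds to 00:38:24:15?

69135

Total seconds to the label: (0 × 3600 + 38 × 60 + 24) = 2304.
Frame index = 2304 × 30 + 15 = 69135.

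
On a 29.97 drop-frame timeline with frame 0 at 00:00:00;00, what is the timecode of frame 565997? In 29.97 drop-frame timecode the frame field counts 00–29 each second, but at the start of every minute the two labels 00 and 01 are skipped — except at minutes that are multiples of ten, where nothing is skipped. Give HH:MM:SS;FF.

Each 10-minute DF block holds 10 × 60 × 30 − 9 × 2 = 17982 frames. 565997 ÷ 17982 → 31 full blocks, remainder 8555.
Within the partial block the first minute is 1800 frames and each further minute 1798, so 4 further minute boundaries passed. Total skipped labels = 18 × 31 + 2 × 4 = 566.
Non-drop label index = 565997 + 566 = 566563; at 30 labels/s that is 05:14:45:13, i.e. DF 05:14:45;13.

05:14:45;13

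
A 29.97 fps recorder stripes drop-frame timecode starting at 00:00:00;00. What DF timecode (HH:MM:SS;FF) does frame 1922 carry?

Ten DF minutes hold 17982 frames, so frame 1922 lies in block 0 (frames 0–17981) with 1922 frames into that block.
The block's first minute is 1800 frames and the rest 1798 each; 1922 frames reaches minute 1, so 0 × 18 + 1 × 2 = 2 labels have been skipped so far.
Adding those back, label number 1922 + 2 = 1924 at 30 labels/s is 64 s + 4 f = 0 h 1 min 4 s frame 4, i.e. 00:01:04;04.

00:01:04;04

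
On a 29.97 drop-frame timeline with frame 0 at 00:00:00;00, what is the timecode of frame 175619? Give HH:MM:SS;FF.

Each 10-minute DF block holds 10 × 60 × 30 − 9 × 2 = 17982 frames. 175619 ÷ 17982 → 9 full blocks, remainder 13781.
Within the partial block the first minute is 1800 frames and each further minute 1798, so 7 further minute boundaries passed. Total skipped labels = 18 × 9 + 2 × 7 = 176.
Non-drop label index = 175619 + 176 = 175795; at 30 labels/s that is 01:37:39:25, i.e. DF 01:37:39;25.

01:37:39;25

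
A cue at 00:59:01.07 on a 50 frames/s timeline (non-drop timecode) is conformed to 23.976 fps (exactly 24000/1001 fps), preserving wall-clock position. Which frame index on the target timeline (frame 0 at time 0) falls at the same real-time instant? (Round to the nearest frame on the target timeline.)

frame 84902

Source frame index: (0×3600 + 59×60 + 1) × 50 + 7 = 177057.
Real time: 177057 / (50) = 177057/50 s.
Target frame: (177057/50) × (24000/1001) = 84987360/1001 ≈ 84902.458 → 84902.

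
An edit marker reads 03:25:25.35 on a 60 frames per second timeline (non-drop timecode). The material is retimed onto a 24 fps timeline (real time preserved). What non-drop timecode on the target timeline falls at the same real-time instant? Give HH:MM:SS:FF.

Source frame index: (3×3600 + 25×60 + 25) × 60 + 35 = 739535.
Real time: 739535 / (60) = 147907/12 s.
Target frame: (147907/12) × (24) = 295814.
At 24 labels/s: frame 295814 → 03:25:25:14.

03:25:25:14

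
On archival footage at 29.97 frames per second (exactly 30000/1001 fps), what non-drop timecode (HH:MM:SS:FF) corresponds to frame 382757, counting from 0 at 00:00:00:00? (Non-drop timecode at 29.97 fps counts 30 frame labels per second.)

03:32:38:17

382757 ÷ 30 = 12758 full seconds, remainder 17 frames.
12758 s = 3 h 32 min 38 s.
Timecode: 03:32:38:17.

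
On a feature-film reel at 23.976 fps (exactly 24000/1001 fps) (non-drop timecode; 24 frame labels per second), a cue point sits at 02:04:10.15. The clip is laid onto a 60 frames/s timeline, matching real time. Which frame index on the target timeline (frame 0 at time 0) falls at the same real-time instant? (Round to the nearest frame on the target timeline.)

Source frame index: (2×3600 + 4×60 + 10) × 24 + 15 = 178815.
Real time: 178815 / (24000/1001) = 11932921/1600 s.
Target frame: (11932921/1600) × (60) = 35798763/80 ≈ 447484.537 → 447485.

frame 447485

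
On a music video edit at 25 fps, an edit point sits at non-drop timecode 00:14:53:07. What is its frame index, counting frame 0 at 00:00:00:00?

Total seconds to the label: (0 × 3600 + 14 × 60 + 53) = 893.
Frame index = 893 × 25 + 7 = 22332.

22332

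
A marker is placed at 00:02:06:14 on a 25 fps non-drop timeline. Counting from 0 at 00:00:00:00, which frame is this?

Total seconds to the label: (0 × 3600 + 2 × 60 + 6) = 126.
Frame index = 126 × 25 + 14 = 3164.

frame 3164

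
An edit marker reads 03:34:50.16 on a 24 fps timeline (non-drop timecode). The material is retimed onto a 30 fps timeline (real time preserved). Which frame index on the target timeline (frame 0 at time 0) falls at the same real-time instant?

frame 386720

Source frame index: (3×3600 + 34×60 + 50) × 24 + 16 = 309376.
Real time: 309376 / (24) = 38672/3 s.
Target frame: (38672/3) × (30) = 386720.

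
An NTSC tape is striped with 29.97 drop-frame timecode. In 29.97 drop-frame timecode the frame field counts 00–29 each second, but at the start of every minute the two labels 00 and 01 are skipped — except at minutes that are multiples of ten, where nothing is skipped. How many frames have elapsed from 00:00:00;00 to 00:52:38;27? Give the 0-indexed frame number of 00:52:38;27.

94673

As if non-drop at 30 labels/s: (0 × 3600 + 52 × 60 + 38) × 30 + 27 = 94767.
Minute boundaries passed: 52; those not divisible by 10: 52 − 5 = 47; dropped labels = 2 × 47 = 94.
Actual frame index = 94767 − 94 = 94673.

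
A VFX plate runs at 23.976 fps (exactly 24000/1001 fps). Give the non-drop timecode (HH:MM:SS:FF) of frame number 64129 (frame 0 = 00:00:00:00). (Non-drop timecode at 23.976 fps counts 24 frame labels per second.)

64129 ÷ 24 = 2672 full seconds, remainder 1 frame.
2672 s = 0 h 44 min 32 s.
Timecode: 00:44:32:01.

00:44:32:01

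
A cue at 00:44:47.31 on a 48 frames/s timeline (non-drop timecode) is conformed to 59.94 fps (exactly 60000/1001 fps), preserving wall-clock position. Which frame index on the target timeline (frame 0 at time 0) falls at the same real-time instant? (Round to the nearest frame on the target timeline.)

frame 161098

Source frame index: (0×3600 + 44×60 + 47) × 48 + 31 = 129007.
Real time: 129007 / (48) = 129007/48 s.
Target frame: (129007/48) × (60000/1001) = 161258750/1001 ≈ 161097.652 → 161098.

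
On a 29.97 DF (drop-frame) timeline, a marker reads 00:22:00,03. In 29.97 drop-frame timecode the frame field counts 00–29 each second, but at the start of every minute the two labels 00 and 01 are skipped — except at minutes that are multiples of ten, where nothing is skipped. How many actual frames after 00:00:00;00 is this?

39563

Complete 10-minute blocks: 2, each 17982 frames → 35964.
Remaining 2 whole minutes in the current block: 1800 + 1 × 1798 = 3598 frames.
Within the current minute: 0 × 30 + 3 − 2 = 1 (labels ;00/;01 skipped at this minute). Total = 35964 + 3598 + 1 = 39563.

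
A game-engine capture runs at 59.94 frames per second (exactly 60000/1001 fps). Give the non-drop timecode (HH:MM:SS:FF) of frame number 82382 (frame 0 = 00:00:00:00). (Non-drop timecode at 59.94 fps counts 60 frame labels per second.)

00:22:53:02

82382 ÷ 60 = 1373 full seconds, remainder 2 frames.
1373 s = 0 h 22 min 53 s.
Timecode: 00:22:53:02.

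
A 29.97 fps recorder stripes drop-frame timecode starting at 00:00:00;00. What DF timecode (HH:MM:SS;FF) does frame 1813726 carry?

Each 10-minute DF block holds 10 × 60 × 30 − 9 × 2 = 17982 frames. 1813726 ÷ 17982 → 100 full blocks, remainder 15526.
Within the partial block the first minute is 1800 frames and each further minute 1798, so 8 further minute boundaries passed. Total skipped labels = 18 × 100 + 2 × 8 = 1816.
Non-drop label index = 1813726 + 1816 = 1815542; at 30 labels/s that is 16:48:38:02, i.e. DF 16:48:38;02.

16:48:38;02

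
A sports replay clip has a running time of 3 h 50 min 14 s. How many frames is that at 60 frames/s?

828840 frames

3 h 50 min 14 s = 13814 s.
Frames = 13814 × 60 = 828840.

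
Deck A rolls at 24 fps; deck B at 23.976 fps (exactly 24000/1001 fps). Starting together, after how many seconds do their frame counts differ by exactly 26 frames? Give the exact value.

The gap grows by |24000/1001 − 24| = 24/1001 frames per second.
Time for a 26-frame gap: 26 ÷ (24/1001) = 13013/12 s.

13013/12 seconds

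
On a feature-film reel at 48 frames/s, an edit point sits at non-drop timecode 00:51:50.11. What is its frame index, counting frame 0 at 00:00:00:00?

frame 149291

Total seconds to the label: (0 × 3600 + 51 × 60 + 50) = 3110.
Frame index = 3110 × 48 + 11 = 149291.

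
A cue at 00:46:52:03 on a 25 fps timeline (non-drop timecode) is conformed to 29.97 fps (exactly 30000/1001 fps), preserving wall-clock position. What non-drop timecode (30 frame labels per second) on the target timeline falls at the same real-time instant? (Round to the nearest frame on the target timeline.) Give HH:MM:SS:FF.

Source frame index: (0×3600 + 46×60 + 52) × 25 + 3 = 70303.
Real time: 70303 / (25) = 70303/25 s.
Target frame: (70303/25) × (30000/1001) = 84363600/1001 ≈ 84279.321 → 84279.
At 30 labels/s: frame 84279 → 00:46:49:09.

00:46:49:09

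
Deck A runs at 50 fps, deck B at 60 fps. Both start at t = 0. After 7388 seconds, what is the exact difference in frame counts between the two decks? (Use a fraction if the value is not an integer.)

73880 frames

A emits 50 × 7388 = 369400 frames; B emits 60 × 7388 = 443280.
Difference = 73880 frames; B is ahead of A.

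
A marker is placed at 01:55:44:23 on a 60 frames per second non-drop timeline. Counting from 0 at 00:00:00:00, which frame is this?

frame 416663

Total seconds to the label: (1 × 3600 + 55 × 60 + 44) = 6944.
Frame index = 6944 × 60 + 23 = 416663.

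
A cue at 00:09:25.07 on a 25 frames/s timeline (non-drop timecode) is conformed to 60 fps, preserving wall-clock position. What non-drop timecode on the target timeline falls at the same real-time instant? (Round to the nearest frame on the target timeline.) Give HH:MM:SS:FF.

Source frame index: (0×3600 + 9×60 + 25) × 25 + 7 = 14132.
Real time: 14132 / (25) = 14132/25 s.
Target frame: (14132/25) × (60) = 169584/5 ≈ 33916.800 → 33917.
At 60 labels/s: frame 33917 → 00:09:25:17.

00:09:25:17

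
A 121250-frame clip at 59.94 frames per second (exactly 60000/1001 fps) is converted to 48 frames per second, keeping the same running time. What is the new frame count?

Target frames = source frames × (target rate / source rate) = 121250 × (48)/(60000/1001) = 121250 × 1001/1250 = 97097.

97097 frames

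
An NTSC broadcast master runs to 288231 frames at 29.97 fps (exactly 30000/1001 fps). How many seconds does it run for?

9617.3077 seconds

Running time = 288231 / (30000/1001) = 9617.3077 s.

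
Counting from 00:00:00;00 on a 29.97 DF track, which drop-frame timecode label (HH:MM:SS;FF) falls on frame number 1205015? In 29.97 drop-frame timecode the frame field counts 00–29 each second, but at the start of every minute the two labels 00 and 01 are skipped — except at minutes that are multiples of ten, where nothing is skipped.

11:10:07;11

Ten DF minutes hold 17982 frames, so frame 1205015 lies in block 67 (frames 1204794–1222775) with 221 frames into that block.
The block's first minute is 1800 frames and the rest 1798 each; 221 frames reaches minute 0, so 67 × 18 + 0 × 2 = 1206 labels have been skipped so far.
Adding those back, label number 1205015 + 1206 = 1206221 at 30 labels/s is 40207 s + 11 f = 11 h 10 min 7 s frame 11, i.e. 11:10:07;11.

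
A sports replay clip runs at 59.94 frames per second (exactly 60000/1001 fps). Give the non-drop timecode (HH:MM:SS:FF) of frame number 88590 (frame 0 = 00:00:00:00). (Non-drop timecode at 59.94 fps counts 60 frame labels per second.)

00:24:36:30

88590 ÷ 60 = 1476 full seconds, remainder 30 frames.
1476 s = 0 h 24 min 36 s.
Timecode: 00:24:36:30.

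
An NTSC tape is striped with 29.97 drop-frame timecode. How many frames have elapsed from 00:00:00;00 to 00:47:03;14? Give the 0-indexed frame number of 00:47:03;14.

84618

Complete 10-minute blocks: 4, each 17982 frames → 71928.
Remaining 7 whole minutes in the current block: 1800 + 6 × 1798 = 12588 frames.
Within the current minute: 3 × 30 + 14 − 2 = 102 (labels ;00/;01 skipped at this minute). Total = 71928 + 12588 + 102 = 84618.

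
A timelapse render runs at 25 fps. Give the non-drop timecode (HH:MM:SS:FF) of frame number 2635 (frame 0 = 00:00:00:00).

2635 ÷ 25 = 105 full seconds, remainder 10 frames.
105 s = 0 h 1 min 45 s.
Timecode: 00:01:45:10.

00:01:45:10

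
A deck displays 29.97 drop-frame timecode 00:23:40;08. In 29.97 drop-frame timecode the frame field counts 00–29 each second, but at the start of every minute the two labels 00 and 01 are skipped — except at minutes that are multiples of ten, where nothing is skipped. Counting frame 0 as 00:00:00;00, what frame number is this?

42566

Complete 10-minute blocks: 2, each 17982 frames → 35964.
Remaining 3 whole minutes in the current block: 1800 + 2 × 1798 = 5396 frames.
Within the current minute: 40 × 30 + 8 − 2 = 1206 (labels ;00/;01 skipped at this minute). Total = 35964 + 5396 + 1206 = 42566.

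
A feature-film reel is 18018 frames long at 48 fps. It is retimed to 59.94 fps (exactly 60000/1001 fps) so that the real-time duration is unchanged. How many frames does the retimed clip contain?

Target frames = source frames × (target rate / source rate) = 18018 × (60000/1001)/(48) = 18018 × 1250/1001 = 22500.

22500 frames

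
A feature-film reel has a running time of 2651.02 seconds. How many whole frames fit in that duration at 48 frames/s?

127248 frames

Frames = 2651.02 × 48 = 3181224/25 ≈ 127248.9600.
Complete frames: 127248.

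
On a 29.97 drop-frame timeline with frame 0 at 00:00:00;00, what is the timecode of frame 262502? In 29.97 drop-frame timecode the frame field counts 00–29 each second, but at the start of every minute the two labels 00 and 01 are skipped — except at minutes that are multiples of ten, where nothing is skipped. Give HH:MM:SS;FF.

Ten DF minutes hold 17982 frames, so frame 262502 lies in block 14 (frames 251748–269729) with 10754 frames into that block.
The block's first minute is 1800 frames and the rest 1798 each; 10754 frames reaches minute 5, so 14 × 18 + 5 × 2 = 262 labels have been skipped so far.
Adding those back, label number 262502 + 262 = 262764 at 30 labels/s is 8758 s + 24 f = 2 h 25 min 58 s frame 24, i.e. 02:25:58;24.

02:25:58;24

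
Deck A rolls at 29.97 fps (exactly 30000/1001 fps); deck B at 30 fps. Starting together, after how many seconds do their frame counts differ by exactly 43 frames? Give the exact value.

The gap grows by |30 − 30000/1001| = 30/1001 frames per second.
Time for a 43-frame gap: 43 ÷ (30/1001) = 43043/30 s.

43043/30 seconds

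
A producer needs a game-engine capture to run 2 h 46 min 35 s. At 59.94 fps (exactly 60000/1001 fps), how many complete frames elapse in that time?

2 h 46 min 35 s = 9995 s.
Frames = 9995 × 60000/1001 = 599700000/1001 ≈ 599100.8991.
Complete frames: 599100.

599100 frames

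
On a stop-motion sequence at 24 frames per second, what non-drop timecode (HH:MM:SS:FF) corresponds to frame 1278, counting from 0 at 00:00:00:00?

00:00:53:06

1278 ÷ 24 = 53 full seconds, remainder 6 frames.
53 s = 0 h 0 min 53 s.
Timecode: 00:00:53:06.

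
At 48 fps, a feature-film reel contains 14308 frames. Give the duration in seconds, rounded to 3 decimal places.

298.083 seconds

Running time = 14308 × 1/48 = 3577/12 s ≈ 298.083 s.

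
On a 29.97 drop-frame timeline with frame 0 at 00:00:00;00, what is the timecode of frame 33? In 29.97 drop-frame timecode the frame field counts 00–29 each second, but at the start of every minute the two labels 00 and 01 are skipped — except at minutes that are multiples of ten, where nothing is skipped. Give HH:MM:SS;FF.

00:00:01;03

Ten DF minutes hold 17982 frames, so frame 33 lies in block 0 (frames 0–17981) with 33 frames into that block.
The block's first minute is 1800 frames and the rest 1798 each; 33 frames reaches minute 0, so 0 × 18 + 0 × 2 = 0 labels have been skipped so far.
Adding those back, label number 33 + 0 = 33 at 30 labels/s is 1 s + 3 f = 0 h 0 min 1 s frame 3, i.e. 00:00:01;03.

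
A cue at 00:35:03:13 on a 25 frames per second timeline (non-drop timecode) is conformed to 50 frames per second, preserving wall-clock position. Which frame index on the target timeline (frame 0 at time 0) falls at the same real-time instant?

Source frame index: (0×3600 + 35×60 + 3) × 25 + 13 = 52588.
Real time: 52588 / (25) = 52588/25 s.
Target frame: (52588/25) × (50) = 105176.

frame 105176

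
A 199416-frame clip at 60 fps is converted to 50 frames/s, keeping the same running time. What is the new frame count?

Target frames = source frames × (target rate / source rate) = 199416 × (50)/(60) = 199416 × 5/6 = 166180.

166180 frames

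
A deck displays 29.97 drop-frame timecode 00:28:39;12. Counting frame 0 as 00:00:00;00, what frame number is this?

51530

Complete 10-minute blocks: 2, each 17982 frames → 35964.
Remaining 8 whole minutes in the current block: 1800 + 7 × 1798 = 14386 frames.
Within the current minute: 39 × 30 + 12 − 2 = 1180 (labels ;00/;01 skipped at this minute). Total = 35964 + 14386 + 1180 = 51530.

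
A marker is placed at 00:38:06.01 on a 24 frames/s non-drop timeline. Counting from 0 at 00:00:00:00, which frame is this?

54865

Total seconds to the label: (0 × 3600 + 38 × 60 + 6) = 2286.
Frame index = 2286 × 24 + 1 = 54865.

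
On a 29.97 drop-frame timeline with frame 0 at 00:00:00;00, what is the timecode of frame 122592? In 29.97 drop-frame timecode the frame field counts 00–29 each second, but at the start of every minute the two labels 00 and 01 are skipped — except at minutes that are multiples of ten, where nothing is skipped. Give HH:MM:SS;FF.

01:08:10;16

Each 10-minute DF block holds 10 × 60 × 30 − 9 × 2 = 17982 frames. 122592 ÷ 17982 → 6 full blocks, remainder 14700.
Within the partial block the first minute is 1800 frames and each further minute 1798, so 8 further minute boundaries passed. Total skipped labels = 18 × 6 + 2 × 8 = 124.
Non-drop label index = 122592 + 124 = 122716; at 30 labels/s that is 01:08:10:16, i.e. DF 01:08:10;16.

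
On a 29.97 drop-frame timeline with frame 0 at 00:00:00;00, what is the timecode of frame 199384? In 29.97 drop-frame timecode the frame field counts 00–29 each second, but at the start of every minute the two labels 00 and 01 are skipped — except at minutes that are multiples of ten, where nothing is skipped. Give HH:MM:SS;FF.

01:50:52;22

Ten DF minutes hold 17982 frames, so frame 199384 lies in block 11 (frames 197802–215783) with 1582 frames into that block.
The block's first minute is 1800 frames and the rest 1798 each; 1582 frames reaches minute 0, so 11 × 18 + 0 × 2 = 198 labels have been skipped so far.
Adding those back, label number 199384 + 198 = 199582 at 30 labels/s is 6652 s + 22 f = 1 h 50 min 52 s frame 22, i.e. 01:50:52;22.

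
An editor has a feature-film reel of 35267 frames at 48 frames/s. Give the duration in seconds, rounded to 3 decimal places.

734.729 seconds

Running time = 35267 × 1/48 = 35267/48 s ≈ 734.729 s.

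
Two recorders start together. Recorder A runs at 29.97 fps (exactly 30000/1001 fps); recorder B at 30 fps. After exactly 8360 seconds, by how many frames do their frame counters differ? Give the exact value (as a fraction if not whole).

A emits 30000/1001 × 8360 = 22800000/91 frames; B emits 30 × 8360 = 250800.
Difference = 22800/91 frames (≈ 250.5495); B is ahead of A.

22800/91 frames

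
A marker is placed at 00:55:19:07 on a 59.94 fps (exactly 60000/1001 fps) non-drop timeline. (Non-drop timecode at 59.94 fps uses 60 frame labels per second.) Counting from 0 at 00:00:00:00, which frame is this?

Total seconds to the label: (0 × 3600 + 55 × 60 + 19) = 3319.
Frame index = 3319 × 60 + 7 = 199147.

199147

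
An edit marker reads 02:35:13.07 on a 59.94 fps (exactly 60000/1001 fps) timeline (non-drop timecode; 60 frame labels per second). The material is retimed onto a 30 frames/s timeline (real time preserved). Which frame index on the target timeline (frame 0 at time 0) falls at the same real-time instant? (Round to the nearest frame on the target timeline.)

Source frame index: (2×3600 + 35×60 + 13) × 60 + 7 = 558787.
Real time: 558787 / (60000/1001) = 559345787/60000 s.
Target frame: (559345787/60000) × (30) = 559345787/2000 ≈ 279672.894 → 279673.

frame 279673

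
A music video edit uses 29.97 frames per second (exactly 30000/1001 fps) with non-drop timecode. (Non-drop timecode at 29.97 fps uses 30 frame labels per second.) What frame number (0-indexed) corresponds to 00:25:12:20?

frame 45380

Total seconds to the label: (0 × 3600 + 25 × 60 + 12) = 1512.
Frame index = 1512 × 30 + 20 = 45380.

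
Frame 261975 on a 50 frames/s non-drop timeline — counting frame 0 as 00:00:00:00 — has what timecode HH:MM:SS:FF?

01:27:19:25

261975 ÷ 50 = 5239 full seconds, remainder 25 frames.
5239 s = 1 h 27 min 19 s.
Timecode: 01:27:19:25.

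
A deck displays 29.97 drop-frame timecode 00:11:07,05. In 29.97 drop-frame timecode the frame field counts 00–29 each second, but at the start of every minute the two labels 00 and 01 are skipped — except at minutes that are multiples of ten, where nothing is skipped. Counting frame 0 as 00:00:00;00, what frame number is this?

Complete 10-minute blocks: 1, each 17982 frames → 17982.
Remaining 1 whole minute in the current block: 1800 + 0 × 1798 = 1800 frames.
Within the current minute: 7 × 30 + 5 − 2 = 213 (labels ;00/;01 skipped at this minute). Total = 17982 + 1800 + 213 = 19995.

19995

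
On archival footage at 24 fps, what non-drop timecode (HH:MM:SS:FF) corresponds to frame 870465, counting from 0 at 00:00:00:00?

10:04:29:09

870465 ÷ 24 = 36269 full seconds, remainder 9 frames.
36269 s = 10 h 4 min 29 s.
Timecode: 10:04:29:09.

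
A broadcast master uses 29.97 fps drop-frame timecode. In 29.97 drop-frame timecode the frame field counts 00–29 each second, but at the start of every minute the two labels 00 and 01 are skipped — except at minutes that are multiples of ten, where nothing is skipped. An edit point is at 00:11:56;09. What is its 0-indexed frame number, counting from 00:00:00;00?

As if non-drop at 30 labels/s: (0 × 3600 + 11 × 60 + 56) × 30 + 9 = 21489.
Minute boundaries passed: 11; those not divisible by 10: 11 − 1 = 10; dropped labels = 2 × 10 = 20.
Actual frame index = 21489 − 20 = 21469.

21469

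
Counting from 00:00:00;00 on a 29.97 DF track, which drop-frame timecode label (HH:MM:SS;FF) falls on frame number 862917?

07:59:52;21

Each 10-minute DF block holds 10 × 60 × 30 − 9 × 2 = 17982 frames. 862917 ÷ 17982 → 47 full blocks, remainder 17763.
Within the partial block the first minute is 1800 frames and each further minute 1798, so 9 further minute boundaries passed. Total skipped labels = 18 × 47 + 2 × 9 = 864.
Non-drop label index = 862917 + 864 = 863781; at 30 labels/s that is 07:59:52:21, i.e. DF 07:59:52;21.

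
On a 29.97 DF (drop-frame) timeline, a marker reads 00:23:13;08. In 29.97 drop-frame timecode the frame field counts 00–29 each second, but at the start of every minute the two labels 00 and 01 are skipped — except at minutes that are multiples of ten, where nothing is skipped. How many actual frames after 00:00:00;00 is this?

As if non-drop at 30 labels/s: (0 × 3600 + 23 × 60 + 13) × 30 + 8 = 41798.
Minute boundaries passed: 23; those not divisible by 10: 23 − 2 = 21; dropped labels = 2 × 21 = 42.
Actual frame index = 41798 − 42 = 41756.

41756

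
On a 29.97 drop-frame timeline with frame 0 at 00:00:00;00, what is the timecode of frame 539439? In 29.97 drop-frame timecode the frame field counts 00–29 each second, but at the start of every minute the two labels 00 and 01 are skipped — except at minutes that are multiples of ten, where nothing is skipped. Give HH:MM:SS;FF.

Ten DF minutes hold 17982 frames, so frame 539439 lies in block 29 (frames 521478–539459) with 17961 frames into that block.
The block's first minute is 1800 frames and the rest 1798 each; 17961 frames reaches minute 9, so 29 × 18 + 9 × 2 = 540 labels have been skipped so far.
Adding those back, label number 539439 + 540 = 539979 at 30 labels/s is 17999 s + 9 f = 4 h 59 min 59 s frame 9, i.e. 04:59:59;09.

04:59:59;09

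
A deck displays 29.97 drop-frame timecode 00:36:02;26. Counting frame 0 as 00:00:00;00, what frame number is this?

As if non-drop at 30 labels/s: (0 × 3600 + 36 × 60 + 2) × 30 + 26 = 64886.
Minute boundaries passed: 36; those not divisible by 10: 36 − 3 = 33; dropped labels = 2 × 33 = 66.
Actual frame index = 64886 − 66 = 64820.

64820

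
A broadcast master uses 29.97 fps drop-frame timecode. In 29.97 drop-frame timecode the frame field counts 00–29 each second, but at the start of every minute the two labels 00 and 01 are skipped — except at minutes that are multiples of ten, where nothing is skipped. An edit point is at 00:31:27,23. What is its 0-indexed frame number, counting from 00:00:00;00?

Complete 10-minute blocks: 3, each 17982 frames → 53946.
Remaining 1 whole minute in the current block: 1800 + 0 × 1798 = 1800 frames.
Within the current minute: 27 × 30 + 23 − 2 = 831 (labels ;00/;01 skipped at this minute). Total = 53946 + 1800 + 831 = 56577.

56577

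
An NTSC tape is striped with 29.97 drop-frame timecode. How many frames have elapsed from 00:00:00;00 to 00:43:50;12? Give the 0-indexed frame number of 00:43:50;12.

Complete 10-minute blocks: 4, each 17982 frames → 71928.
Remaining 3 whole minutes in the current block: 1800 + 2 × 1798 = 5396 frames.
Within the current minute: 50 × 30 + 12 − 2 = 1510 (labels ;00/;01 skipped at this minute). Total = 71928 + 5396 + 1510 = 78834.

78834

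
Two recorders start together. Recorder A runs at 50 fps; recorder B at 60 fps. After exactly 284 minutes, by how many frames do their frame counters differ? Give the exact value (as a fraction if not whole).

284 min = 17040 s.
A emits 50 × 17040 = 852000 frames; B emits 60 × 17040 = 1022400.
Difference = 170400 frames; B is ahead of A.

170400 frames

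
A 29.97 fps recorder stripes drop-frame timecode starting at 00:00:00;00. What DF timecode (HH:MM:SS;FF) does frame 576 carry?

Ten DF minutes hold 17982 frames, so frame 576 lies in block 0 (frames 0–17981) with 576 frames into that block.
The block's first minute is 1800 frames and the rest 1798 each; 576 frames reaches minute 0, so 0 × 18 + 0 × 2 = 0 labels have been skipped so far.
Adding those back, label number 576 + 0 = 576 at 30 labels/s is 19 s + 6 f = 0 h 0 min 19 s frame 6, i.e. 00:00:19;06.

00:00:19;06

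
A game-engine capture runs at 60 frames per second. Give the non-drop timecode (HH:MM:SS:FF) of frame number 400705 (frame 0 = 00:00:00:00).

400705 ÷ 60 = 6678 full seconds, remainder 25 frames.
6678 s = 1 h 51 min 18 s.
Timecode: 01:51:18:25.

01:51:18:25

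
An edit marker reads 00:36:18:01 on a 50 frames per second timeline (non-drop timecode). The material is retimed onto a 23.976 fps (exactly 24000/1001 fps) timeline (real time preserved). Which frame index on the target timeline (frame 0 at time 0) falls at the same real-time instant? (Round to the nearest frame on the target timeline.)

Source frame index: (0×3600 + 36×60 + 18) × 50 + 1 = 108901.
Real time: 108901 / (50) = 108901/50 s.
Target frame: (108901/50) × (24000/1001) = 4020960/77 ≈ 52220.260 → 52220.

frame 52220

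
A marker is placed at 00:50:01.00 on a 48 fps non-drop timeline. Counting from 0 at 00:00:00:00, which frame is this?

Total seconds to the label: (0 × 3600 + 50 × 60 + 1) = 3001.
Frame index = 3001 × 48 + 0 = 144048.

144048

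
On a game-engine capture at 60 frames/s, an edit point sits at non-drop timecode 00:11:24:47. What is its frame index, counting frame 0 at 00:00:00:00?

Total seconds to the label: (0 × 3600 + 11 × 60 + 24) = 684.
Frame index = 684 × 60 + 47 = 41087.

frame 41087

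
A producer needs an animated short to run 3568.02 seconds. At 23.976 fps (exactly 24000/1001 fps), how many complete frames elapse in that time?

Frames = 3568.02 × 24000/1001 = 85632480/1001 ≈ 85546.9331.
Complete frames: 85546.

85546 frames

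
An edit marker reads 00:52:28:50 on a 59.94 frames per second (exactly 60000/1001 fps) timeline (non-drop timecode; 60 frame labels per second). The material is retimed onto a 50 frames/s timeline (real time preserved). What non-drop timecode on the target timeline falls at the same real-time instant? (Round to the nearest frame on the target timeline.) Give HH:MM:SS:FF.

Source frame index: (0×3600 + 52×60 + 28) × 60 + 50 = 188930.
Real time: 188930 / (60000/1001) = 18911893/6000 s.
Target frame: (18911893/6000) × (50) = 18911893/120 ≈ 157599.108 → 157599.
At 50 labels/s: frame 157599 → 00:52:31:49.

00:52:31:49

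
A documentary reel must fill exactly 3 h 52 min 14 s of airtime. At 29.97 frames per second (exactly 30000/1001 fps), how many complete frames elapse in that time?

417602 frames

3 h 52 min 14 s = 13934 s.
Frames = 13934 × 30000/1001 = 418020000/1001 ≈ 417602.3976.
Complete frames: 417602.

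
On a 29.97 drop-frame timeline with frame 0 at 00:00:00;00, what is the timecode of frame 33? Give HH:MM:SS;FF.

00:00:01;03

Each 10-minute DF block holds 10 × 60 × 30 − 9 × 2 = 17982 frames. 33 ÷ 17982 → 0 full blocks, remainder 33.
Within the partial block the first minute is 1800 frames and each further minute 1798, so 0 further minute boundaries passed. Total skipped labels = 18 × 0 + 2 × 0 = 0.
Non-drop label index = 33 + 0 = 33; at 30 labels/s that is 00:00:01:03, i.e. DF 00:00:01;03.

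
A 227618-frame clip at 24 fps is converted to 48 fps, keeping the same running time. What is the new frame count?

455236 frames

Frames at target rate = 227618 × (48) / (24) = 455236.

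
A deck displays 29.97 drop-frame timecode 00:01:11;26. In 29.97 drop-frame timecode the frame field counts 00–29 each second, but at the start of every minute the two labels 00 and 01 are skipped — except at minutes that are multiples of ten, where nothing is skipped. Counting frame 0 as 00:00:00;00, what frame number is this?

Complete 10-minute blocks: 0, each 17982 frames → 0.
Remaining 1 whole minute in the current block: 1800 + 0 × 1798 = 1800 frames.
Within the current minute: 11 × 30 + 26 − 2 = 354 (labels ;00/;01 skipped at this minute). Total = 0 + 1800 + 354 = 2154.

2154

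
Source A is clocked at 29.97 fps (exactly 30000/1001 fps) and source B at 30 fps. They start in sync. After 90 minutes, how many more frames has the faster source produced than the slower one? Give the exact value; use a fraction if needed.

162000/1001 frames

90 min = 5400 s.
A emits 30000/1001 × 5400 = 162000000/1001 frames; B emits 30 × 5400 = 162000.
Difference = 162000/1001 frames (≈ 161.8382); B is ahead of A.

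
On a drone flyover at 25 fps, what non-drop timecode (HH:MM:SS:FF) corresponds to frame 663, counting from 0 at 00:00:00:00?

663 ÷ 25 = 26 full seconds, remainder 13 frames.
26 s = 0 h 0 min 26 s.
Timecode: 00:00:26:13.

00:00:26:13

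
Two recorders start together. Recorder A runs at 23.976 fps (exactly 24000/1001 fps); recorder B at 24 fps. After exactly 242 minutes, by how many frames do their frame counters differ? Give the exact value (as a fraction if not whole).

242 min = 14520 s.
A emits 24000/1001 × 14520 = 31680000/91 frames; B emits 24 × 14520 = 348480.
Difference = 31680/91 frames (≈ 348.1319); B is ahead of A.

31680/91 frames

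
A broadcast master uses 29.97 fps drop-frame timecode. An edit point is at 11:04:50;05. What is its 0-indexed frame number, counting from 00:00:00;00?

1195509

Complete 10-minute blocks: 66, each 17982 frames → 1186812.
Remaining 4 whole minutes in the current block: 1800 + 3 × 1798 = 7194 frames.
Within the current minute: 50 × 30 + 5 − 2 = 1503 (labels ;00/;01 skipped at this minute). Total = 1186812 + 7194 + 1503 = 1195509.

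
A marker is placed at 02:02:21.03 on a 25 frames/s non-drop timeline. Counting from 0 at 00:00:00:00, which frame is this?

Total seconds to the label: (2 × 3600 + 2 × 60 + 21) = 7341.
Frame index = 7341 × 25 + 3 = 183528.

frame 183528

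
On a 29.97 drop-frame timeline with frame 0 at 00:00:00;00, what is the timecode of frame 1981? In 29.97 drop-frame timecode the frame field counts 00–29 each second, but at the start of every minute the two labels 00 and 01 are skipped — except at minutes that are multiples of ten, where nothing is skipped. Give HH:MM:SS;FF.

Ten DF minutes hold 17982 frames, so frame 1981 lies in block 0 (frames 0–17981) with 1981 frames into that block.
The block's first minute is 1800 frames and the rest 1798 each; 1981 frames reaches minute 1, so 0 × 18 + 1 × 2 = 2 labels have been skipped so far.
Adding those back, label number 1981 + 2 = 1983 at 30 labels/s is 66 s + 3 f = 0 h 1 min 6 s frame 3, i.e. 00:01:06;03.

00:01:06;03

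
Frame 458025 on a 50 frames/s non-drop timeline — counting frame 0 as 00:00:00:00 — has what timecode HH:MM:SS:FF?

02:32:40:25

458025 ÷ 50 = 9160 full seconds, remainder 25 frames.
9160 s = 2 h 32 min 40 s.
Timecode: 02:32:40:25.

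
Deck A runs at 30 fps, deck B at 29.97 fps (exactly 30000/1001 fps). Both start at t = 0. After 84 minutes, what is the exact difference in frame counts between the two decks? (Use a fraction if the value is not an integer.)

21600/143 frames

84 min = 5040 s.
A emits 30 × 5040 = 151200 frames; B emits 30000/1001 × 5040 = 21600000/143.
Difference = 21600/143 frames (≈ 151.0490); B is behind A.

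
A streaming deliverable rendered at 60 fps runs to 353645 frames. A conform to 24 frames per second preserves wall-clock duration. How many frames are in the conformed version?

141458 frames

Target frames = source frames × (target rate / source rate) = 353645 × (24)/(60) = 353645 × 2/5 = 141458.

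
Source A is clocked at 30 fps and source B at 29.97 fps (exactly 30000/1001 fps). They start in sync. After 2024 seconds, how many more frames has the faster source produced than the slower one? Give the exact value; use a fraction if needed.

5520/91 frames

A emits 30 × 2024 = 60720 frames; B emits 30000/1001 × 2024 = 5520000/91.
Difference = 5520/91 frames (≈ 60.6593); B is behind A.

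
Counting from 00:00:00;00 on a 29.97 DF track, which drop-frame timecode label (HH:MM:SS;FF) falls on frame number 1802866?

Each 10-minute DF block holds 10 × 60 × 30 − 9 × 2 = 17982 frames. 1802866 ÷ 17982 → 100 full blocks, remainder 4666.
Within the partial block the first minute is 1800 frames and each further minute 1798, so 2 further minute boundaries passed. Total skipped labels = 18 × 100 + 2 × 2 = 1804.
Non-drop label index = 1802866 + 1804 = 1804670; at 30 labels/s that is 16:42:35:20, i.e. DF 16:42:35;20.

16:42:35;20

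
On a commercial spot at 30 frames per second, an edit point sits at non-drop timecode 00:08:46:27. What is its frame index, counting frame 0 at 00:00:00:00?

Total seconds to the label: (0 × 3600 + 8 × 60 + 46) = 526.
Frame index = 526 × 30 + 27 = 15807.

15807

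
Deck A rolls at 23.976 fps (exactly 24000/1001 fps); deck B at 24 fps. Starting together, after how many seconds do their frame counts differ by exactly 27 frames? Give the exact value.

The gap grows by |24 − 24000/1001| = 24/1001 frames per second.
Time for a 27-frame gap: 27 ÷ (24/1001) = 1126.125 s.

1126.125 seconds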